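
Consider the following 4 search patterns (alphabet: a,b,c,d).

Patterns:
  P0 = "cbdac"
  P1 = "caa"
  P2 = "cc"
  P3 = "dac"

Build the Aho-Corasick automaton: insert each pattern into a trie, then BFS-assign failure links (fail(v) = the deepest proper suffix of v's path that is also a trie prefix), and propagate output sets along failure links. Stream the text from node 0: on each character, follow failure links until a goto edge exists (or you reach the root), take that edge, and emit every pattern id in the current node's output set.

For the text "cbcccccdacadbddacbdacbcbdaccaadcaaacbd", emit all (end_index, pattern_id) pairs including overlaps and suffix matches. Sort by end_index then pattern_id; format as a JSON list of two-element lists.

Construct AC machine:
Trie nodes:
  0='ε' goto c→1 d→9
  1='c' goto a→6 b→2 c→8
  2='cb' goto d→3
  3='cbd' goto a→4
  4='cbda' goto c→5
  5='cbdac' goto ·  [P0 ends]
  6='ca' goto a→7
  7='caa' goto ·  [P1 ends]
  8='cc' goto ·  [P2 ends]
  9='d' goto a→10
  10='da' goto c→11
  11='dac' goto ·  [P3 ends]

Failure links (BFS by depth):
  fail(1) 'c': from fail(0)=0 chase 'c': 0 ⇒ 0;  out=∅∪out(0)=∅
  fail(9) 'd': from fail(0)=0 chase 'd': 0 ⇒ 0;  out=∅∪out(0)=∅
  fail(2) 'cb': from fail(1)=0 chase 'b': 0 ⇒ 0;  out=∅∪out(0)=∅
  fail(6) 'ca': from fail(1)=0 chase 'a': 0 ⇒ 0;  out=∅∪out(0)=∅
  fail(8) 'cc': from fail(1)=0 chase 'c': 0 ⇒ 1;  out={2}∪out(1)={2}
  fail(10) 'da': from fail(9)=0 chase 'a': 0 ⇒ 0;  out=∅∪out(0)=∅
  fail(3) 'cbd': from fail(2)=0 chase 'd': 0 ⇒ 9;  out=∅∪out(9)=∅
  fail(7) 'caa': from fail(6)=0 chase 'a': 0 ⇒ 0;  out={1}∪out(0)={1}
  fail(11) 'dac': from fail(10)=0 chase 'c': 0 ⇒ 1;  out={3}∪out(1)={3}
  fail(4) 'cbda': from fail(3)=9 chase 'a': 9 ⇒ 10;  out=∅∪out(10)=∅
  fail(5) 'cbdac': from fail(4)=10 chase 'c': 10 ⇒ 11;  out={0}∪out(11)={0,3}

Scan:
[0] read 'c'  n0⇒n1
[1] read 'b'  n1⇒n2
[2] read 'c'  n2⇒n1 (via fail)
[3] read 'c'  n1⇒n8  emit P2@[2:3]
[4] read 'c'  n8⇒n8 (via fail)  emit P2@[3:4]
[5] read 'c'  n8⇒n8 (via fail)  emit P2@[4:5]
[6] read 'c'  n8⇒n8 (via fail)  emit P2@[5:6]
[7] read 'd'  n8⇒n9 (via fail)
[8] read 'a'  n9⇒n10
[9] read 'c'  n10⇒n11  emit P3@[7:9]
[10] read 'a'  n11⇒n6 (via fail)
[11] read 'd'  n6⇒n9 (via fail)
[12] read 'b'  n9⇒n0 (via fail)
[13] read 'd'  n0⇒n9
[14] read 'd'  n9⇒n9 (via fail)
[15] read 'a'  n9⇒n10
[16] read 'c'  n10⇒n11  emit P3@[14:16]
[17] read 'b'  n11⇒n2 (via fail)
[18] read 'd'  n2⇒n3
[19] read 'a'  n3⇒n4
[20] read 'c'  n4⇒n5  emit P0@[16:20],P3@[18:20]
[21] read 'b'  n5⇒n2 (via fail)
[22] read 'c'  n2⇒n1 (via fail)
[23] read 'b'  n1⇒n2
[24] read 'd'  n2⇒n3
[25] read 'a'  n3⇒n4
[26] read 'c'  n4⇒n5  emit P0@[22:26],P3@[24:26]
[27] read 'c'  n5⇒n8 (via fail)  emit P2@[26:27]
[28] read 'a'  n8⇒n6 (via fail)
[29] read 'a'  n6⇒n7  emit P1@[27:29]
[30] read 'd'  n7⇒n9 (via fail)
[31] read 'c'  n9⇒n1 (via fail)
[32] read 'a'  n1⇒n6
[33] read 'a'  n6⇒n7  emit P1@[31:33]
[34] read 'a'  n7⇒n0 (via fail)
[35] read 'c'  n0⇒n1
[36] read 'b'  n1⇒n2
[37] read 'd'  n2⇒n3

Matches: [[3,2],[4,2],[5,2],[6,2],[9,3],[16,3],[20,0],[20,3],[26,0],[26,3],[27,2],[29,1],[33,1]]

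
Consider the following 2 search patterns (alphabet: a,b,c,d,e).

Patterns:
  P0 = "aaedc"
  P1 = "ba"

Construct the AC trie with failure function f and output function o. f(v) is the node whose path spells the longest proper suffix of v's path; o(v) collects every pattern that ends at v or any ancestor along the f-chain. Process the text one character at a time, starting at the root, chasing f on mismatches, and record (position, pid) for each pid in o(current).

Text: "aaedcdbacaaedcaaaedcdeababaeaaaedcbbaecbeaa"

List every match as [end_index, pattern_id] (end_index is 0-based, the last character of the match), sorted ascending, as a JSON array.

Build automaton:
Trie nodes:
  n0 'ε': a→1 b→6
  n1 'a': a→2
  n2 'aa': e→3
  n3 'aae': d→4
  n4 'aaed': c→5
  n5 'aaedc': ·  [P0 ends]
  n6 'b': a→7
  n7 'ba': ·  [P1 ends]

BFS fail/out derivation:
  n1('a'): parent n0 fail=0; on 'a' 0 → fail=0;  out ∅∪∅=∅
  n6('b'): parent n0 fail=0; on 'b' 0 → fail=0;  out ∅∪∅=∅
  n2('aa'): parent n1 fail=0; on 'a' 0 → fail=1;  out ∅∪∅=∅
  n7('ba'): parent n6 fail=0; on 'a' 0 → fail=1;  out {1}∪∅={1}
  n3('aae'): parent n2 fail=1; on 'e' 1→0 → fail=0;  out ∅∪∅=∅
  n4('aaed'): parent n3 fail=0; on 'd' 0 → fail=0;  out ∅∪∅=∅
  n5('aaedc'): parent n4 fail=0; on 'c' 0 → fail=0;  out {0}∪∅={0}

Run:
i=0 'a': node 0→1
i=1 'a': node 1→2
i=2 'e': node 2→3
i=3 'd': node 3→4
i=4 'c': node 4→5  ** P0@[0:4]
i=5 'd': node 5→0 (fail-walked)
i=6 'b': node 0→6
i=7 'a': node 6→7  ** P1@[6:7]
i=8 'c': node 7→0 (fail-walked)
i=9 'a': node 0→1
i=10 'a': node 1→2
i=11 'e': node 2→3
i=12 'd': node 3→4
i=13 'c': node 4→5  ** P0@[9:13]
i=14 'a': node 5→1 (fail-walked)
i=15 'a': node 1→2
i=16 'a': node 2→2 (fail-walked)
i=17 'e': node 2→3
i=18 'd': node 3→4
i=19 'c': node 4→5  ** P0@[15:19]
i=20 'd': node 5→0 (fail-walked)
i=21 'e': node 0→0
i=22 'a': node 0→1
i=23 'b': node 1→6 (fail-walked)
i=24 'a': node 6→7  ** P1@[23:24]
i=25 'b': node 7→6 (fail-walked)
i=26 'a': node 6→7  ** P1@[25:26]
i=27 'e': node 7→0 (fail-walked)
i=28 'a': node 0→1
i=29 'a': node 1→2
i=30 'a': node 2→2 (fail-walked)
i=31 'e': node 2→3
i=32 'd': node 3→4
i=33 'c': node 4→5  ** P0@[29:33]
i=34 'b': node 5→6 (fail-walked)
i=35 'b': node 6→6 (fail-walked)
i=36 'a': node 6→7  ** P1@[35:36]
i=37 'e': node 7→0 (fail-walked)
i=38 'c': node 0→0
i=39 'b': node 0→6
i=40 'e': node 6→0 (fail-walked)
i=41 'a': node 0→1
i=42 'a': node 1→2

Result: [[4,0],[7,1],[13,0],[19,0],[24,1],[26,1],[33,0],[36,1]]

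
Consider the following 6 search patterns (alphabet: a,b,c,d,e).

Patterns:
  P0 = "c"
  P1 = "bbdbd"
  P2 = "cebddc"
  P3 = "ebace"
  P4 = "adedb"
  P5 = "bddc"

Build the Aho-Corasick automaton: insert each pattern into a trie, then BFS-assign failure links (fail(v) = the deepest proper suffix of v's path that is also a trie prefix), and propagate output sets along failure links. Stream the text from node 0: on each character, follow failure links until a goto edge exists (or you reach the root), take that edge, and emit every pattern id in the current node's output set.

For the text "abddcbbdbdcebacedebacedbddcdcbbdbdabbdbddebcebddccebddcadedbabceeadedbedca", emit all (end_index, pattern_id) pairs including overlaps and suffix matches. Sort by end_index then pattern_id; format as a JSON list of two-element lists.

Build automaton:
Trie nodes:
  n0 'ε': a→17 b→2 c→1 e→12
  n1 'c': e→7  ←P0
  n2 'b': b→3 d→22
  n3 'bb': d→4
  n4 'bbd': b→5
  n5 'bbdb': d→6
  n6 'bbdbd': ·  ←P1
  n7 'ce': b→8
  n8 'ceb': d→9
  n9 'cebd': d→10
  n10 'cebdd': c→11
  n11 'cebddc': ·  ←P2
  n12 'e': b→13
  n13 'eb': a→14
  n14 'eba': c→15
  n15 'ebac': e→16
  n16 'ebace': ·  ←P3
  n17 'a': d→18
  n18 'ad': e→19
  n19 'ade': d→20
  n20 'aded': b→21
  n21 'adedb': ·  ←P4
  n22 'bd': d→23
  n23 'bdd': c→24
  n24 'bddc': ·  ←P5

Failure links (BFS by depth):
  fail(1) 'c': from fail(0)=0 chase 'c': 0 ⇒ 0;  out={0}∪out(0)={0}
  fail(2) 'b': from fail(0)=0 chase 'b': 0 ⇒ 0;  out=∅∪out(0)=∅
  fail(12) 'e': from fail(0)=0 chase 'e': 0 ⇒ 0;  out=∅∪out(0)=∅
  fail(17) 'a': from fail(0)=0 chase 'a': 0 ⇒ 0;  out=∅∪out(0)=∅
  fail(3) 'bb': from fail(2)=0 chase 'b': 0 ⇒ 2;  out=∅∪out(2)=∅
  fail(7) 'ce': from fail(1)=0 chase 'e': 0 ⇒ 12;  out=∅∪out(12)=∅
  fail(13) 'eb': from fail(12)=0 chase 'b': 0 ⇒ 2;  out=∅∪out(2)=∅
  fail(18) 'ad': from fail(17)=0 chase 'd': 0 ⇒ 0;  out=∅∪out(0)=∅
  fail(22) 'bd': from fail(2)=0 chase 'd': 0 ⇒ 0;  out=∅∪out(0)=∅
  fail(4) 'bbd': from fail(3)=2 chase 'd': 2 ⇒ 22;  out=∅∪out(22)=∅
  fail(8) 'ceb': from fail(7)=12 chase 'b': 12 ⇒ 13;  out=∅∪out(13)=∅
  fail(14) 'eba': from fail(13)=2 chase 'a': 2→0 ⇒ 17;  out=∅∪out(17)=∅
  fail(19) 'ade': from fail(18)=0 chase 'e': 0 ⇒ 12;  out=∅∪out(12)=∅
  fail(23) 'bdd': from fail(22)=0 chase 'd': 0 ⇒ 0;  out=∅∪out(0)=∅
  fail(5) 'bbdb': from fail(4)=22 chase 'b': 22→0 ⇒ 2;  out=∅∪out(2)=∅
  fail(9) 'cebd': from fail(8)=13 chase 'd': 13→2 ⇒ 22;  out=∅∪out(22)=∅
  fail(15) 'ebac': from fail(14)=17 chase 'c': 17→0 ⇒ 1;  out=∅∪out(1)={0}
  fail(20) 'aded': from fail(19)=12 chase 'd': 12→0 ⇒ 0;  out=∅∪out(0)=∅
  fail(24) 'bddc': from fail(23)=0 chase 'c': 0 ⇒ 1;  out={5}∪out(1)={0,5}
  fail(6) 'bbdbd': from fail(5)=2 chase 'd': 2 ⇒ 22;  out={1}∪out(22)={1}
  fail(10) 'cebdd': from fail(9)=22 chase 'd': 22 ⇒ 23;  out=∅∪out(23)=∅
  fail(16) 'ebace': from fail(15)=1 chase 'e': 1 ⇒ 7;  out={3}∪out(7)={3}
  fail(21) 'adedb': from fail(20)=0 chase 'b': 0 ⇒ 2;  out={4}∪out(2)={4}
  fail(11) 'cebddc': from fail(10)=23 chase 'c': 23 ⇒ 24;  out={2}∪out(24)={0,2,5}

Text stream:
[0] read 'a'  n0⇒n17
[1] read 'b'  n17⇒n2 ·f
[2] read 'd'  n2⇒n22
[3] read 'd'  n22⇒n23
[4] read 'c'  n23⇒n24  emit P0@[4:4],P5@[1:4]
[5] read 'b'  n24⇒n2 ·f
[6] read 'b'  n2⇒n3
[7] read 'd'  n3⇒n4
[8] read 'b'  n4⇒n5
[9] read 'd'  n5⇒n6  emit P1@[5:9]
[10] read 'c'  n6⇒n1 ·f  emit P0@[10:10]
[11] read 'e'  n1⇒n7
[12] read 'b'  n7⇒n8
[13] read 'a'  n8⇒n14 ·f
[14] read 'c'  n14⇒n15  emit P0@[14:14]
[15] read 'e'  n15⇒n16  emit P3@[11:15]
[16] read 'd'  n16⇒n0 ·f
[17] read 'e'  n0⇒n12
[18] read 'b'  n12⇒n13
[19] read 'a'  n13⇒n14
[20] read 'c'  n14⇒n15  emit P0@[20:20]
[21] read 'e'  n15⇒n16  emit P3@[17:21]
[22] read 'd'  n16⇒n0 ·f
[23] read 'b'  n0⇒n2
[24] read 'd'  n2⇒n22
[25] read 'd'  n22⇒n23
[26] read 'c'  n23⇒n24  emit P0@[26:26],P5@[23:26]
[27] read 'd'  n24⇒n0 ·f
[28] read 'c'  n0⇒n1  emit P0@[28:28]
[29] read 'b'  n1⇒n2 ·f
[30] read 'b'  n2⇒n3
[31] read 'd'  n3⇒n4
[32] read 'b'  n4⇒n5
[33] read 'd'  n5⇒n6  emit P1@[29:33]
[34] read 'a'  n6⇒n17 ·f
[35] read 'b'  n17⇒n2 ·f
[36] read 'b'  n2⇒n3
[37] read 'd'  n3⇒n4
[38] read 'b'  n4⇒n5
[39] read 'd'  n5⇒n6  emit P1@[35:39]
[40] read 'd'  n6⇒n23 ·f
[41] read 'e'  n23⇒n12 ·f
[42] read 'b'  n12⇒n13
[43] read 'c'  n13⇒n1 ·f  emit P0@[43:43]
[44] read 'e'  n1⇒n7
[45] read 'b'  n7⇒n8
[46] read 'd'  n8⇒n9
[47] read 'd'  n9⇒n10
[48] read 'c'  n10⇒n11  emit P0@[48:48],P2@[43:48],P5@[45:48]
[49] read 'c'  n11⇒n1 ·f  emit P0@[49:49]
[50] read 'e'  n1⇒n7
[51] read 'b'  n7⇒n8
[52] read 'd'  n8⇒n9
[53] read 'd'  n9⇒n10
[54] read 'c'  n10⇒n11  emit P0@[54:54],P2@[49:54],P5@[51:54]
[55] read 'a'  n11⇒n17 ·f
[56] read 'd'  n17⇒n18
[57] read 'e'  n18⇒n19
[58] read 'd'  n19⇒n20
[59] read 'b'  n20⇒n21  emit P4@[55:59]
[60] read 'a'  n21⇒n17 ·f
[61] read 'b'  n17⇒n2 ·f
[62] read 'c'  n2⇒n1 ·f  emit P0@[62:62]
[63] read 'e'  n1⇒n7
[64] read 'e'  n7⇒n12 ·f
[65] read 'a'  n12⇒n17 ·f
[66] read 'd'  n17⇒n18
[67] read 'e'  n18⇒n19
[68] read 'd'  n19⇒n20
[69] read 'b'  n20⇒n21  emit P4@[65:69]
[70] read 'e'  n21⇒n12 ·f
[71] read 'd'  n12⇒n0 ·f
[72] read 'c'  n0⇒n1  emit P0@[72:72]
[73] read 'a'  n1⇒n17 ·f

Result: [[4,0],[4,5],[9,1],[10,0],[14,0],[15,3],[20,0],[21,3],[26,0],[26,5],[28,0],[33,1],[39,1],[43,0],[48,0],[48,2],[48,5],[49,0],[54,0],[54,2],[54,5],[59,4],[62,0],[69,4],[72,0]]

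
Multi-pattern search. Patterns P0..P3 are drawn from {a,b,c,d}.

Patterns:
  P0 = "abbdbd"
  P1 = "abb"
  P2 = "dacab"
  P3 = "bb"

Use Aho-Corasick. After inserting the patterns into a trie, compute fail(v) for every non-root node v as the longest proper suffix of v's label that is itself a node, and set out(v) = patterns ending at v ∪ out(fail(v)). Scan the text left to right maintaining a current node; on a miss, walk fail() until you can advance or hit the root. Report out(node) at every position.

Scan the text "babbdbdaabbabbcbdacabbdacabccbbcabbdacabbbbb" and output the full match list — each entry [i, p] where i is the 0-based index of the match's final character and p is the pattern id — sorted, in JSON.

Build automaton:
Trie (insert patterns):
  n0 'ε': a→1 b→12 d→7
  n1 'a': b→2
  n2 'ab': b→3
  n3 'abb': d→4  [P1 ends]
  n4 'abbd': b→5
  n5 'abbdb': d→6
  n6 'abbdbd': ·  [P0 ends]
  n7 'd': a→8
  n8 'da': c→9
  n9 'dac': a→10
  n10 'daca': b→11
  n11 'dacab': ·  [P2 ends]
  n12 'b': b→13
  n13 'bb': ·  [P3 ends]

Failure links (BFS by depth):
  fail(1) 'a': from fail(0)=0 chase 'a': 0 ⇒ 0;  out=∅∪out(0)=∅
  fail(7) 'd': from fail(0)=0 chase 'd': 0 ⇒ 0;  out=∅∪out(0)=∅
  fail(12) 'b': from fail(0)=0 chase 'b': 0 ⇒ 0;  out=∅∪out(0)=∅
  fail(2) 'ab': from fail(1)=0 chase 'b': 0 ⇒ 12;  out=∅∪out(12)=∅
  fail(8) 'da': from fail(7)=0 chase 'a': 0 ⇒ 1;  out=∅∪out(1)=∅
  fail(13) 'bb': from fail(12)=0 chase 'b': 0 ⇒ 12;  out={3}∪out(12)={3}
  fail(3) 'abb': from fail(2)=12 chase 'b': 12 ⇒ 13;  out={1}∪out(13)={1,3}
  fail(9) 'dac': from fail(8)=1 chase 'c': 1→0 ⇒ 0;  out=∅∪out(0)=∅
  fail(4) 'abbd': from fail(3)=13 chase 'd': 13→12→0 ⇒ 7;  out=∅∪out(7)=∅
  fail(10) 'daca': from fail(9)=0 chase 'a': 0 ⇒ 1;  out=∅∪out(1)=∅
  fail(5) 'abbdb': from fail(4)=7 chase 'b': 7→0 ⇒ 12;  out=∅∪out(12)=∅
  fail(11) 'dacab': from fail(10)=1 chase 'b': 1 ⇒ 2;  out={2}∪out(2)={2}
  fail(6) 'abbdbd': from fail(5)=12 chase 'd': 12→0 ⇒ 7;  out={0}∪out(7)={0}

Scan:
[0] read 'b'  n0⇒n12
[1] read 'a'  n12⇒n1 ·f
[2] read 'b'  n1⇒n2
[3] read 'b'  n2⇒n3  → match P1@[1:3],P3@[2:3]
[4] read 'd'  n3⇒n4
[5] read 'b'  n4⇒n5
[6] read 'd'  n5⇒n6  → match P0@[1:6]
[7] read 'a'  n6⇒n8 ·f
[8] read 'a'  n8⇒n1 ·f
[9] read 'b'  n1⇒n2
[10] read 'b'  n2⇒n3  → match P1@[8:10],P3@[9:10]
[11] read 'a'  n3⇒n1 ·f
[12] read 'b'  n1⇒n2
[13] read 'b'  n2⇒n3  → match P1@[11:13],P3@[12:13]
[14] read 'c'  n3⇒n0 ·f
[15] read 'b'  n0⇒n12
[16] read 'd'  n12⇒n7 ·f
[17] read 'a'  n7⇒n8
[18] read 'c'  n8⇒n9
[19] read 'a'  n9⇒n10
[20] read 'b'  n10⇒n11  → match P2@[16:20]
[21] read 'b'  n11⇒n3 ·f  → match P1@[19:21],P3@[20:21]
[22] read 'd'  n3⇒n4
[23] read 'a'  n4⇒n8 ·f
[24] read 'c'  n8⇒n9
[25] read 'a'  n9⇒n10
[26] read 'b'  n10⇒n11  → match P2@[22:26]
[27] read 'c'  n11⇒n0 ·f
[28] read 'c'  n0⇒n0
[29] read 'b'  n0⇒n12
[30] read 'b'  n12⇒n13  → match P3@[29:30]
[31] read 'c'  n13⇒n0 ·f
[32] read 'a'  n0⇒n1
[33] read 'b'  n1⇒n2
[34] read 'b'  n2⇒n3  → match P1@[32:34],P3@[33:34]
[35] read 'd'  n3⇒n4
[36] read 'a'  n4⇒n8 ·f
[37] read 'c'  n8⇒n9
[38] read 'a'  n9⇒n10
[39] read 'b'  n10⇒n11  → match P2@[35:39]
[40] read 'b'  n11⇒n3 ·f  → match P1@[38:40],P3@[39:40]
[41] read 'b'  n3⇒n13 ·f  → match P3@[40:41]
[42] read 'b'  n13⇒n13 ·f  → match P3@[41:42]
[43] read 'b'  n13⇒n13 ·f  → match P3@[42:43]

Matches: [[3,1],[3,3],[6,0],[10,1],[10,3],[13,1],[13,3],[20,2],[21,1],[21,3],[26,2],[30,3],[34,1],[34,3],[39,2],[40,1],[40,3],[41,3],[42,3],[43,3]]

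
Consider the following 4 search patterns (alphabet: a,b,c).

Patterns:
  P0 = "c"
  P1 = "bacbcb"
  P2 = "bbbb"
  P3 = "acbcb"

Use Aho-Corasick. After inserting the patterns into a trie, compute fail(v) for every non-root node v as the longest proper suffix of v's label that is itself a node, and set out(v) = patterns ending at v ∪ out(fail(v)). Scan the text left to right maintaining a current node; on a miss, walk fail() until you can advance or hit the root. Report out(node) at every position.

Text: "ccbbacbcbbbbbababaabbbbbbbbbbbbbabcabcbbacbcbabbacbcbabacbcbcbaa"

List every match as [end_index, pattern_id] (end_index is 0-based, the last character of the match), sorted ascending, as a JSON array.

Build automaton:
Trie nodes:
  0='ε' goto a→11 b→2 c→1
  1='c' goto ·  [P0 ends]
  2='b' goto a→3 b→8
  3='ba' goto c→4
  4='bac' goto b→5
  5='bacb' goto c→6
  6='bacbc' goto b→7
  7='bacbcb' goto ·  [P1 ends]
  8='bb' goto b→9
  9='bbb' goto b→10
  10='bbbb' goto ·  [P2 ends]
  11='a' goto c→12
  12='ac' goto b→13
  13='acb' goto c→14
  14='acbc' goto b→15
  15='acbcb' goto ·  [P3 ends]

BFS fail/out derivation:
  fail(1) 'c': from fail(0)=0 chase 'c': 0 ⇒ 0;  out={0}∪out(0)={0}
  fail(2) 'b': from fail(0)=0 chase 'b': 0 ⇒ 0;  out=∅∪out(0)=∅
  fail(11) 'a': from fail(0)=0 chase 'a': 0 ⇒ 0;  out=∅∪out(0)=∅
  fail(3) 'ba': from fail(2)=0 chase 'a': 0 ⇒ 11;  out=∅∪out(11)=∅
  fail(8) 'bb': from fail(2)=0 chase 'b': 0 ⇒ 2;  out=∅∪out(2)=∅
  fail(12) 'ac': from fail(11)=0 chase 'c': 0 ⇒ 1;  out=∅∪out(1)={0}
  fail(4) 'bac': from fail(3)=11 chase 'c': 11 ⇒ 12;  out=∅∪out(12)={0}
  fail(9) 'bbb': from fail(8)=2 chase 'b': 2 ⇒ 8;  out=∅∪out(8)=∅
  fail(13) 'acb': from fail(12)=1 chase 'b': 1→0 ⇒ 2;  out=∅∪out(2)=∅
  fail(5) 'bacb': from fail(4)=12 chase 'b': 12 ⇒ 13;  out=∅∪out(13)=∅
  fail(10) 'bbbb': from fail(9)=8 chase 'b': 8 ⇒ 9;  out={2}∪out(9)={2}
  fail(14) 'acbc': from fail(13)=2 chase 'c': 2→0 ⇒ 1;  out=∅∪out(1)={0}
  fail(6) 'bacbc': from fail(5)=13 chase 'c': 13 ⇒ 14;  out=∅∪out(14)={0}
  fail(15) 'acbcb': from fail(14)=1 chase 'b': 1→0 ⇒ 2;  out={3}∪out(2)={3}
  fail(7) 'bacbcb': from fail(6)=14 chase 'b': 14 ⇒ 15;  out={1}∪out(15)={1,3}

Scan:
pos 0 'c': at 1  → match P0@[0:0]
pos 1 'c': at 1 ·f  → match P0@[1:1]
pos 2 'b': at 2 ·f
pos 3 'b': at 8
pos 4 'a': at 3 ·f
pos 5 'c': at 4  → match P0@[5:5]
pos 6 'b': at 5
pos 7 'c': at 6  → match P0@[7:7]
pos 8 'b': at 7  → match P1@[3:8],P3@[4:8]
pos 9 'b': at 8 ·f
pos 10 'b': at 9
pos 11 'b': at 10  → match P2@[8:11]
pos 12 'b': at 10 ·f  → match P2@[9:12]
pos 13 'a': at 3 ·f
pos 14 'b': at 2 ·f
pos 15 'a': at 3
pos 16 'b': at 2 ·f
pos 17 'a': at 3
pos 18 'a': at 11 ·f
pos 19 'b': at 2 ·f
pos 20 'b': at 8
pos 21 'b': at 9
pos 22 'b': at 10  → match P2@[19:22]
pos 23 'b': at 10 ·f  → match P2@[20:23]
pos 24 'b': at 10 ·f  → match P2@[21:24]
pos 25 'b': at 10 ·f  → match P2@[22:25]
pos 26 'b': at 10 ·f  → match P2@[23:26]
pos 27 'b': at 10 ·f  → match P2@[24:27]
pos 28 'b': at 10 ·f  → match P2@[25:28]
pos 29 'b': at 10 ·f  → match P2@[26:29]
pos 30 'b': at 10 ·f  → match P2@[27:30]
pos 31 'b': at 10 ·f  → match P2@[28:31]
pos 32 'a': at 3 ·f
pos 33 'b': at 2 ·f
pos 34 'c': at 1 ·f  → match P0@[34:34]
pos 35 'a': at 11 ·f
pos 36 'b': at 2 ·f
pos 37 'c': at 1 ·f  → match P0@[37:37]
pos 38 'b': at 2 ·f
pos 39 'b': at 8
pos 40 'a': at 3 ·f
pos 41 'c': at 4  → match P0@[41:41]
pos 42 'b': at 5
pos 43 'c': at 6  → match P0@[43:43]
pos 44 'b': at 7  → match P1@[39:44],P3@[40:44]
pos 45 'a': at 3 ·f
pos 46 'b': at 2 ·f
pos 47 'b': at 8
pos 48 'a': at 3 ·f
pos 49 'c': at 4  → match P0@[49:49]
pos 50 'b': at 5
pos 51 'c': at 6  → match P0@[51:51]
pos 52 'b': at 7  → match P1@[47:52],P3@[48:52]
pos 53 'a': at 3 ·f
pos 54 'b': at 2 ·f
pos 55 'a': at 3
pos 56 'c': at 4  → match P0@[56:56]
pos 57 'b': at 5
pos 58 'c': at 6  → match P0@[58:58]
pos 59 'b': at 7  → match P1@[54:59],P3@[55:59]
pos 60 'c': at 1 ·f  → match P0@[60:60]
pos 61 'b': at 2 ·f
pos 62 'a': at 3
pos 63 'a': at 11 ·f

All matches (sorted): [[0,0],[1,0],[5,0],[7,0],[8,1],[8,3],[11,2],[12,2],[22,2],[23,2],[24,2],[25,2],[26,2],[27,2],[28,2],[29,2],[30,2],[31,2],[34,0],[37,0],[41,0],[43,0],[44,1],[44,3],[49,0],[51,0],[52,1],[52,3],[56,0],[58,0],[59,1],[59,3],[60,0]]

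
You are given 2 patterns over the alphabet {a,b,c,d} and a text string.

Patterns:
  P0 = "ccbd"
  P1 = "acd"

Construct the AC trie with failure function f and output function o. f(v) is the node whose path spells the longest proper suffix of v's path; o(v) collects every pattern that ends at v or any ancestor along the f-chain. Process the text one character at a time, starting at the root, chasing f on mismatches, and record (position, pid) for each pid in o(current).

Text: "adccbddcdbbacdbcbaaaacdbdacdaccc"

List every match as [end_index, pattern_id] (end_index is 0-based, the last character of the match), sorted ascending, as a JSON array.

Build:
Trie nodes:
  0='ε' goto a→5 c→1
  1='c' goto c→2
  2='cc' goto b→3
  3='ccb' goto d→4
  4='ccbd' goto ·  ←P0
  5='a' goto c→6
  6='ac' goto d→7
  7='acd' goto ·  ←P1

Failure links (BFS by depth):
  fail(1) 'c': from fail(0)=0 chase 'c': 0 ⇒ 0;  out=∅∪out(0)=∅
  fail(5) 'a': from fail(0)=0 chase 'a': 0 ⇒ 0;  out=∅∪out(0)=∅
  fail(2) 'cc': from fail(1)=0 chase 'c': 0 ⇒ 1;  out=∅∪out(1)=∅
  fail(6) 'ac': from fail(5)=0 chase 'c': 0 ⇒ 1;  out=∅∪out(1)=∅
  fail(3) 'ccb': from fail(2)=1 chase 'b': 1→0 ⇒ 0;  out=∅∪out(0)=∅
  fail(7) 'acd': from fail(6)=1 chase 'd': 1→0 ⇒ 0;  out={1}∪out(0)={1}
  fail(4) 'ccbd': from fail(3)=0 chase 'd': 0 ⇒ 0;  out={0}∪out(0)={0}

Text stream:
pos 0 'a': at 5
pos 1 'd': at 0 ·f
pos 2 'c': at 1
pos 3 'c': at 2
pos 4 'b': at 3
pos 5 'd': at 4  emit P0@[2:5]
pos 6 'd': at 0 ·f
pos 7 'c': at 1
pos 8 'd': at 0 ·f
pos 9 'b': at 0
pos 10 'b': at 0
pos 11 'a': at 5
pos 12 'c': at 6
pos 13 'd': at 7  emit P1@[11:13]
pos 14 'b': at 0 ·f
pos 15 'c': at 1
pos 16 'b': at 0 ·f
pos 17 'a': at 5
pos 18 'a': at 5 ·f
pos 19 'a': at 5 ·f
pos 20 'a': at 5 ·f
pos 21 'c': at 6
pos 22 'd': at 7  emit P1@[20:22]
pos 23 'b': at 0 ·f
pos 24 'd': at 0
pos 25 'a': at 5
pos 26 'c': at 6
pos 27 'd': at 7  emit P1@[25:27]
pos 28 'a': at 5 ·f
pos 29 'c': at 6
pos 30 'c': at 2 ·f
pos 31 'c': at 2 ·f

All matches (sorted): [[5,0],[13,1],[22,1],[27,1]]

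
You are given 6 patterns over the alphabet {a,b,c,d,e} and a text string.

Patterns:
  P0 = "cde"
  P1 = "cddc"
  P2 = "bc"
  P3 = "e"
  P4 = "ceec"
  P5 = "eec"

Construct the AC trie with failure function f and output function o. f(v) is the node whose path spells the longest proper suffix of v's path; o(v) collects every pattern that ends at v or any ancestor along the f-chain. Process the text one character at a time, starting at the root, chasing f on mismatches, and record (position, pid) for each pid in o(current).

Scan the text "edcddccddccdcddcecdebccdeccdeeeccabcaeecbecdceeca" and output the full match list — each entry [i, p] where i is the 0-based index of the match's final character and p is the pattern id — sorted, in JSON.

Build automaton:
Trie nodes:
  n0 'ε': b→6 c→1 e→8
  n1 'c': d→2 e→9
  n2 'cd': d→4 e→3
  n3 'cde': ·  [P0 ends]
  n4 'cdd': c→5
  n5 'cddc': ·  [P1 ends]
  n6 'b': c→7
  n7 'bc': ·  [P2 ends]
  n8 'e': e→12  [P3 ends]
  n9 'ce': e→10
  n10 'cee': c→11
  n11 'ceec': ·  [P4 ends]
  n12 'ee': c→13
  n13 'eec': ·  [P5 ends]

Failure links (BFS by depth):
  fail(1) 'c': from fail(0)=0 chase 'c': 0 ⇒ 0;  out=∅∪out(0)=∅
  fail(6) 'b': from fail(0)=0 chase 'b': 0 ⇒ 0;  out=∅∪out(0)=∅
  fail(8) 'e': from fail(0)=0 chase 'e': 0 ⇒ 0;  out={3}∪out(0)={3}
  fail(2) 'cd': from fail(1)=0 chase 'd': 0 ⇒ 0;  out=∅∪out(0)=∅
  fail(7) 'bc': from fail(6)=0 chase 'c': 0 ⇒ 1;  out={2}∪out(1)={2}
  fail(9) 'ce': from fail(1)=0 chase 'e': 0 ⇒ 8;  out=∅∪out(8)={3}
  fail(12) 'ee': from fail(8)=0 chase 'e': 0 ⇒ 8;  out=∅∪out(8)={3}
  fail(3) 'cde': from fail(2)=0 chase 'e': 0 ⇒ 8;  out={0}∪out(8)={0,3}
  fail(4) 'cdd': from fail(2)=0 chase 'd': 0 ⇒ 0;  out=∅∪out(0)=∅
  fail(10) 'cee': from fail(9)=8 chase 'e': 8 ⇒ 12;  out=∅∪out(12)={3}
  fail(13) 'eec': from fail(12)=8 chase 'c': 8→0 ⇒ 1;  out={5}∪out(1)={5}
  fail(5) 'cddc': from fail(4)=0 chase 'c': 0 ⇒ 1;  out={1}∪out(1)={1}
  fail(11) 'ceec': from fail(10)=12 chase 'c': 12 ⇒ 13;  out={4}∪out(13)={4,5}

Scan:
pos 0 'e': at 8  emit P3@[0:0]
pos 1 'd': at 0 (via fail)
pos 2 'c': at 1
pos 3 'd': at 2
pos 4 'd': at 4
pos 5 'c': at 5  emit P1@[2:5]
pos 6 'c': at 1 (via fail)
pos 7 'd': at 2
pos 8 'd': at 4
pos 9 'c': at 5  emit P1@[6:9]
pos 10 'c': at 1 (via fail)
pos 11 'd': at 2
pos 12 'c': at 1 (via fail)
pos 13 'd': at 2
pos 14 'd': at 4
pos 15 'c': at 5  emit P1@[12:15]
pos 16 'e': at 9 (via fail)  emit P3@[16:16]
pos 17 'c': at 1 (via fail)
pos 18 'd': at 2
pos 19 'e': at 3  emit P0@[17:19],P3@[19:19]
pos 20 'b': at 6 (via fail)
pos 21 'c': at 7  emit P2@[20:21]
pos 22 'c': at 1 (via fail)
pos 23 'd': at 2
pos 24 'e': at 3  emit P0@[22:24],P3@[24:24]
pos 25 'c': at 1 (via fail)
pos 26 'c': at 1 (via fail)
pos 27 'd': at 2
pos 28 'e': at 3  emit P0@[26:28],P3@[28:28]
pos 29 'e': at 12 (via fail)  emit P3@[29:29]
pos 30 'e': at 12 (via fail)  emit P3@[30:30]
pos 31 'c': at 13  emit P5@[29:31]
pos 32 'c': at 1 (via fail)
pos 33 'a': at 0 (via fail)
pos 34 'b': at 6
pos 35 'c': at 7  emit P2@[34:35]
pos 36 'a': at 0 (via fail)
pos 37 'e': at 8  emit P3@[37:37]
pos 38 'e': at 12  emit P3@[38:38]
pos 39 'c': at 13  emit P5@[37:39]
pos 40 'b': at 6 (via fail)
pos 41 'e': at 8 (via fail)  emit P3@[41:41]
pos 42 'c': at 1 (via fail)
pos 43 'd': at 2
pos 44 'c': at 1 (via fail)
pos 45 'e': at 9  emit P3@[45:45]
pos 46 'e': at 10  emit P3@[46:46]
pos 47 'c': at 11  emit P4@[44:47],P5@[45:47]
pos 48 'a': at 0 (via fail)

All matches (sorted): [[0,3],[5,1],[9,1],[15,1],[16,3],[19,0],[19,3],[21,2],[24,0],[24,3],[28,0],[28,3],[29,3],[30,3],[31,5],[35,2],[37,3],[38,3],[39,5],[41,3],[45,3],[46,3],[47,4],[47,5]]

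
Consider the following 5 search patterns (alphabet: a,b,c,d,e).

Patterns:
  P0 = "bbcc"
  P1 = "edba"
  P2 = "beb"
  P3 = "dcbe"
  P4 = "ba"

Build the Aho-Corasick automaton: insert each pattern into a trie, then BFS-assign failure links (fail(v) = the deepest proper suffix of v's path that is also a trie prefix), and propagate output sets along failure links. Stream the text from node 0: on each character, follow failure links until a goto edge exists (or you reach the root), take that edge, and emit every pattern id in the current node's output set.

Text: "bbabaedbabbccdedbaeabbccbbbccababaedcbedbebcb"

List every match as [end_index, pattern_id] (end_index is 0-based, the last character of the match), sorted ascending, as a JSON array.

Construct AC machine:
Trie nodes:
  n0 'ε': b→1 d→11 e→5
  n1 'b': a→15 b→2 e→9
  n2 'bb': c→3
  n3 'bbc': c→4
  n4 'bbcc': ·  ←P0
  n5 'e': d→6
  n6 'ed': b→7
  n7 'edb': a→8
  n8 'edba': ·  ←P1
  n9 'be': b→10
  n10 'beb': ·  ←P2
  n11 'd': c→12
  n12 'dc': b→13
  n13 'dcb': e→14
  n14 'dcbe': ·  ←P3
  n15 'ba': ·  ←P4

BFS fail/out derivation:
  fail(1) 'b': from fail(0)=0 chase 'b': 0 ⇒ 0;  out=∅∪out(0)=∅
  fail(5) 'e': from fail(0)=0 chase 'e': 0 ⇒ 0;  out=∅∪out(0)=∅
  fail(11) 'd': from fail(0)=0 chase 'd': 0 ⇒ 0;  out=∅∪out(0)=∅
  fail(2) 'bb': from fail(1)=0 chase 'b': 0 ⇒ 1;  out=∅∪out(1)=∅
  fail(6) 'ed': from fail(5)=0 chase 'd': 0 ⇒ 11;  out=∅∪out(11)=∅
  fail(9) 'be': from fail(1)=0 chase 'e': 0 ⇒ 5;  out=∅∪out(5)=∅
  fail(12) 'dc': from fail(11)=0 chase 'c': 0 ⇒ 0;  out=∅∪out(0)=∅
  fail(15) 'ba': from fail(1)=0 chase 'a': 0 ⇒ 0;  out={4}∪out(0)={4}
  fail(3) 'bbc': from fail(2)=1 chase 'c': 1→0 ⇒ 0;  out=∅∪out(0)=∅
  fail(7) 'edb': from fail(6)=11 chase 'b': 11→0 ⇒ 1;  out=∅∪out(1)=∅
  fail(10) 'beb': from fail(9)=5 chase 'b': 5→0 ⇒ 1;  out={2}∪out(1)={2}
  fail(13) 'dcb': from fail(12)=0 chase 'b': 0 ⇒ 1;  out=∅∪out(1)=∅
  fail(4) 'bbcc': from fail(3)=0 chase 'c': 0 ⇒ 0;  out={0}∪out(0)={0}
  fail(8) 'edba': from fail(7)=1 chase 'a': 1 ⇒ 15;  out={1}∪out(15)={1,4}
  fail(14) 'dcbe': from fail(13)=1 chase 'e': 1 ⇒ 9;  out={3}∪out(9)={3}

Run:
pos 0 'b': at 1
pos 1 'b': at 2
pos 2 'a': at 15 (fail-walked)  ** P4@[1:2]
pos 3 'b': at 1 (fail-walked)
pos 4 'a': at 15  ** P4@[3:4]
pos 5 'e': at 5 (fail-walked)
pos 6 'd': at 6
pos 7 'b': at 7
pos 8 'a': at 8  ** P1@[5:8],P4@[7:8]
pos 9 'b': at 1 (fail-walked)
pos 10 'b': at 2
pos 11 'c': at 3
pos 12 'c': at 4  ** P0@[9:12]
pos 13 'd': at 11 (fail-walked)
pos 14 'e': at 5 (fail-walked)
pos 15 'd': at 6
pos 16 'b': at 7
pos 17 'a': at 8  ** P1@[14:17],P4@[16:17]
pos 18 'e': at 5 (fail-walked)
pos 19 'a': at 0 (fail-walked)
pos 20 'b': at 1
pos 21 'b': at 2
pos 22 'c': at 3
pos 23 'c': at 4  ** P0@[20:23]
pos 24 'b': at 1 (fail-walked)
pos 25 'b': at 2
pos 26 'b': at 2 (fail-walked)
pos 27 'c': at 3
pos 28 'c': at 4  ** P0@[25:28]
pos 29 'a': at 0 (fail-walked)
pos 30 'b': at 1
pos 31 'a': at 15  ** P4@[30:31]
pos 32 'b': at 1 (fail-walked)
pos 33 'a': at 15  ** P4@[32:33]
pos 34 'e': at 5 (fail-walked)
pos 35 'd': at 6
pos 36 'c': at 12 (fail-walked)
pos 37 'b': at 13
pos 38 'e': at 14  ** P3@[35:38]
pos 39 'd': at 6 (fail-walked)
pos 40 'b': at 7
pos 41 'e': at 9 (fail-walked)
pos 42 'b': at 10  ** P2@[40:42]
pos 43 'c': at 0 (fail-walked)
pos 44 'b': at 1

Result: [[2,4],[4,4],[8,1],[8,4],[12,0],[17,1],[17,4],[23,0],[28,0],[31,4],[33,4],[38,3],[42,2]]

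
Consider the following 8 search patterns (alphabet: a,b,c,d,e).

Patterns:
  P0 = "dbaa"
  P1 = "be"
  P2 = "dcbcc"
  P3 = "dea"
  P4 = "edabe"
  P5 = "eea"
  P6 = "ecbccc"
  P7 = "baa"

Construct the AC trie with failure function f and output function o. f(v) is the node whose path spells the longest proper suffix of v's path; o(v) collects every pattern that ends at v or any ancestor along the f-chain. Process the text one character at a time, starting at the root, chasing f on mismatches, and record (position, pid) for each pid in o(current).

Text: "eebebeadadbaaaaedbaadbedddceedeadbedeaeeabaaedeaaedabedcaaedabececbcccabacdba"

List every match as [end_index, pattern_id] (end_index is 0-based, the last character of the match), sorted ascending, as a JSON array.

Build automaton:
Trie (insert patterns):
  0='ε' goto b→5 d→1 e→13
  1='d' goto b→2 c→7 e→11
  2='db' goto a→3
  3='dba' goto a→4
  4='dbaa' goto ·  ←P0
  5='b' goto a→25 e→6
  6='be' goto ·  ←P1
  7='dc' goto b→8
  8='dcb' goto c→9
  9='dcbc' goto c→10
  10='dcbcc' goto ·  ←P2
  11='de' goto a→12
  12='dea' goto ·  ←P3
  13='e' goto c→20 d→14 e→18
  14='ed' goto a→15
  15='eda' goto b→16
  16='edab' goto e→17
  17='edabe' goto ·  ←P4
  18='ee' goto a→19
  19='eea' goto ·  ←P5
  20='ec' goto b→21
  21='ecb' goto c→22
  22='ecbc' goto c→23
  23='ecbcc' goto c→24
  24='ecbccc' goto ·  ←P6
  25='ba' goto a→26
  26='baa' goto ·  ←P7

BFS fail/out derivation:
  n1('d'): parent n0 fail=0; on 'd' 0 → fail=0;  out ∅∪∅=∅
  n5('b'): parent n0 fail=0; on 'b' 0 → fail=0;  out ∅∪∅=∅
  n13('e'): parent n0 fail=0; on 'e' 0 → fail=0;  out ∅∪∅=∅
  n2('db'): parent n1 fail=0; on 'b' 0 → fail=5;  out ∅∪∅=∅
  n6('be'): parent n5 fail=0; on 'e' 0 → fail=13;  out {1}∪∅={1}
  n7('dc'): parent n1 fail=0; on 'c' 0 → fail=0;  out ∅∪∅=∅
  n11('de'): parent n1 fail=0; on 'e' 0 → fail=13;  out ∅∪∅=∅
  n14('ed'): parent n13 fail=0; on 'd' 0 → fail=1;  out ∅∪∅=∅
  n18('ee'): parent n13 fail=0; on 'e' 0 → fail=13;  out ∅∪∅=∅
  n20('ec'): parent n13 fail=0; on 'c' 0 → fail=0;  out ∅∪∅=∅
  n25('ba'): parent n5 fail=0; on 'a' 0 → fail=0;  out ∅∪∅=∅
  n3('dba'): parent n2 fail=5; on 'a' 5 → fail=25;  out ∅∪∅=∅
  n8('dcb'): parent n7 fail=0; on 'b' 0 → fail=5;  out ∅∪∅=∅
  n12('dea'): parent n11 fail=13; on 'a' 13→0 → fail=0;  out {3}∪∅={3}
  n15('eda'): parent n14 fail=1; on 'a' 1→0 → fail=0;  out ∅∪∅=∅
  n19('eea'): parent n18 fail=13; on 'a' 13→0 → fail=0;  out {5}∪∅={5}
  n21('ecb'): parent n20 fail=0; on 'b' 0 → fail=5;  out ∅∪∅=∅
  n26('baa'): parent n25 fail=0; on 'a' 0 → fail=0;  out {7}∪∅={7}
  n4('dbaa'): parent n3 fail=25; on 'a' 25 → fail=26;  out {0}∪{7}={0,7}
  n9('dcbc'): parent n8 fail=5; on 'c' 5→0 → fail=0;  out ∅∪∅=∅
  n16('edab'): parent n15 fail=0; on 'b' 0 → fail=5;  out ∅∪∅=∅
  n22('ecbc'): parent n21 fail=5; on 'c' 5→0 → fail=0;  out ∅∪∅=∅
  n10('dcbcc'): parent n9 fail=0; on 'c' 0 → fail=0;  out {2}∪∅={2}
  n17('edabe'): parent n16 fail=5; on 'e' 5 → fail=6;  out {4}∪{1}={1,4}
  n23('ecbcc'): parent n22 fail=0; on 'c' 0 → fail=0;  out ∅∪∅=∅
  n24('ecbccc'): parent n23 fail=0; on 'c' 0 → fail=0;  out {6}∪∅={6}

Scan:
i=0 'e': node 0→13
i=1 'e': node 13→18
i=2 'b': node 18→5 (via fail)
i=3 'e': node 5→6  ** P1@[2:3]
i=4 'b': node 6→5 (via fail)
i=5 'e': node 5→6  ** P1@[4:5]
i=6 'a': node 6→0 (via fail)
i=7 'd': node 0→1
i=8 'a': node 1→0 (via fail)
i=9 'd': node 0→1
i=10 'b': node 1→2
i=11 'a': node 2→3
i=12 'a': node 3→4  ** P0@[9:12],P7@[10:12]
i=13 'a': node 4→0 (via fail)
i=14 'a': node 0→0
i=15 'e': node 0→13
i=16 'd': node 13→14
i=17 'b': node 14→2 (via fail)
i=18 'a': node 2→3
i=19 'a': node 3→4  ** P0@[16:19],P7@[17:19]
i=20 'd': node 4→1 (via fail)
i=21 'b': node 1→2
i=22 'e': node 2→6 (via fail)  ** P1@[21:22]
i=23 'd': node 6→14 (via fail)
i=24 'd': node 14→1 (via fail)
i=25 'd': node 1→1 (via fail)
i=26 'c': node 1→7
i=27 'e': node 7→13 (via fail)
i=28 'e': node 13→18
i=29 'd': node 18→14 (via fail)
i=30 'e': node 14→11 (via fail)
i=31 'a': node 11→12  ** P3@[29:31]
i=32 'd': node 12→1 (via fail)
i=33 'b': node 1→2
i=34 'e': node 2→6 (via fail)  ** P1@[33:34]
i=35 'd': node 6→14 (via fail)
i=36 'e': node 14→11 (via fail)
i=37 'a': node 11→12  ** P3@[35:37]
i=38 'e': node 12→13 (via fail)
i=39 'e': node 13→18
i=40 'a': node 18→19  ** P5@[38:40]
i=41 'b': node 19→5 (via fail)
i=42 'a': node 5→25
i=43 'a': node 25→26  ** P7@[41:43]
i=44 'e': node 26→13 (via fail)
i=45 'd': node 13→14
i=46 'e': node 14→11 (via fail)
i=47 'a': node 11→12  ** P3@[45:47]
i=48 'a': node 12→0 (via fail)
i=49 'e': node 0→13
i=50 'd': node 13→14
i=51 'a': node 14→15
i=52 'b': node 15→16
i=53 'e': node 16→17  ** P1@[52:53],P4@[49:53]
i=54 'd': node 17→14 (via fail)
i=55 'c': node 14→7 (via fail)
i=56 'a': node 7→0 (via fail)
i=57 'a': node 0→0
i=58 'e': node 0→13
i=59 'd': node 13→14
i=60 'a': node 14→15
i=61 'b': node 15→16
i=62 'e': node 16→17  ** P1@[61:62],P4@[58:62]
i=63 'c': node 17→20 (via fail)
i=64 'e': node 20→13 (via fail)
i=65 'c': node 13→20
i=66 'b': node 20→21
i=67 'c': node 21→22
i=68 'c': node 22→23
i=69 'c': node 23→24  ** P6@[64:69]
i=70 'a': node 24→0 (via fail)
i=71 'b': node 0→5
i=72 'a': node 5→25
i=73 'c': node 25→0 (via fail)
i=74 'd': node 0→1
i=75 'b': node 1→2
i=76 'a': node 2→3

Matches: [[3,1],[5,1],[12,0],[12,7],[19,0],[19,7],[22,1],[31,3],[34,1],[37,3],[40,5],[43,7],[47,3],[53,1],[53,4],[62,1],[62,4],[69,6]]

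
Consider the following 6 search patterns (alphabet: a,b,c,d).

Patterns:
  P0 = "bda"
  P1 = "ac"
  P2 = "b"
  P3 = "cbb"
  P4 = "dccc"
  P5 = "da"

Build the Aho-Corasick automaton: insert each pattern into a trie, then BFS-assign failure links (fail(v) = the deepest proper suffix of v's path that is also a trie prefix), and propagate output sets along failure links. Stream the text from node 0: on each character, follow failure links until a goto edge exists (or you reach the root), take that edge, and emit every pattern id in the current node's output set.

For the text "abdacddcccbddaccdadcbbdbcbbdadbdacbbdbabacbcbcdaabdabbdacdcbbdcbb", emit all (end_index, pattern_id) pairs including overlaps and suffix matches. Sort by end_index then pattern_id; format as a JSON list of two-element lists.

Construct AC machine:
Trie (insert patterns):
  n0 'ε': a→4 b→1 c→6 d→9
  n1 'b': d→2  ←P2
  n2 'bd': a→3
  n3 'bda': ·  ←P0
  n4 'a': c→5
  n5 'ac': ·  ←P1
  n6 'c': b→7
  n7 'cb': b→8
  n8 'cbb': ·  ←P3
  n9 'd': a→13 c→10
  n10 'dc': c→11
  n11 'dcc': c→12
  n12 'dccc': ·  ←P4
  n13 'da': ·  ←P5

Failure links (BFS by depth):
  n1('b'): parent n0 fail=0; on 'b' 0 → fail=0;  out {2}∪∅={2}
  n4('a'): parent n0 fail=0; on 'a' 0 → fail=0;  out ∅∪∅=∅
  n6('c'): parent n0 fail=0; on 'c' 0 → fail=0;  out ∅∪∅=∅
  n9('d'): parent n0 fail=0; on 'd' 0 → fail=0;  out ∅∪∅=∅
  n2('bd'): parent n1 fail=0; on 'd' 0 → fail=9;  out ∅∪∅=∅
  n5('ac'): parent n4 fail=0; on 'c' 0 → fail=6;  out {1}∪∅={1}
  n7('cb'): parent n6 fail=0; on 'b' 0 → fail=1;  out ∅∪{2}={2}
  n10('dc'): parent n9 fail=0; on 'c' 0 → fail=6;  out ∅∪∅=∅
  n13('da'): parent n9 fail=0; on 'a' 0 → fail=4;  out {5}∪∅={5}
  n3('bda'): parent n2 fail=9; on 'a' 9 → fail=13;  out {0}∪{5}={0,5}
  n8('cbb'): parent n7 fail=1; on 'b' 1→0 → fail=1;  out {3}∪{2}={2,3}
  n11('dcc'): parent n10 fail=6; on 'c' 6→0 → fail=6;  out ∅∪∅=∅
  n12('dccc'): parent n11 fail=6; on 'c' 6→0 → fail=6;  out {4}∪∅={4}

Scan:
pos 0 'a': at 4
pos 1 'b': at 1 (via fail)  emit P2@[1:1]
pos 2 'd': at 2
pos 3 'a': at 3  emit P0@[1:3],P5@[2:3]
pos 4 'c': at 5 (via fail)  emit P1@[3:4]
pos 5 'd': at 9 (via fail)
pos 6 'd': at 9 (via fail)
pos 7 'c': at 10
pos 8 'c': at 11
pos 9 'c': at 12  emit P4@[6:9]
pos 10 'b': at 7 (via fail)  emit P2@[10:10]
pos 11 'd': at 2 (via fail)
pos 12 'd': at 9 (via fail)
pos 13 'a': at 13  emit P5@[12:13]
pos 14 'c': at 5 (via fail)  emit P1@[13:14]
pos 15 'c': at 6 (via fail)
pos 16 'd': at 9 (via fail)
pos 17 'a': at 13  emit P5@[16:17]
pos 18 'd': at 9 (via fail)
pos 19 'c': at 10
pos 20 'b': at 7 (via fail)  emit P2@[20:20]
pos 21 'b': at 8  emit P2@[21:21],P3@[19:21]
pos 22 'd': at 2 (via fail)
pos 23 'b': at 1 (via fail)  emit P2@[23:23]
pos 24 'c': at 6 (via fail)
pos 25 'b': at 7  emit P2@[25:25]
pos 26 'b': at 8  emit P2@[26:26],P3@[24:26]
pos 27 'd': at 2 (via fail)
pos 28 'a': at 3  emit P0@[26:28],P5@[27:28]
pos 29 'd': at 9 (via fail)
pos 30 'b': at 1 (via fail)  emit P2@[30:30]
pos 31 'd': at 2
pos 32 'a': at 3  emit P0@[30:32],P5@[31:32]
pos 33 'c': at 5 (via fail)  emit P1@[32:33]
pos 34 'b': at 7 (via fail)  emit P2@[34:34]
pos 35 'b': at 8  emit P2@[35:35],P3@[33:35]
pos 36 'd': at 2 (via fail)
pos 37 'b': at 1 (via fail)  emit P2@[37:37]
pos 38 'a': at 4 (via fail)
pos 39 'b': at 1 (via fail)  emit P2@[39:39]
pos 40 'a': at 4 (via fail)
pos 41 'c': at 5  emit P1@[40:41]
pos 42 'b': at 7 (via fail)  emit P2@[42:42]
pos 43 'c': at 6 (via fail)
pos 44 'b': at 7  emit P2@[44:44]
pos 45 'c': at 6 (via fail)
pos 46 'd': at 9 (via fail)
pos 47 'a': at 13  emit P5@[46:47]
pos 48 'a': at 4 (via fail)
pos 49 'b': at 1 (via fail)  emit P2@[49:49]
pos 50 'd': at 2
pos 51 'a': at 3  emit P0@[49:51],P5@[50:51]
pos 52 'b': at 1 (via fail)  emit P2@[52:52]
pos 53 'b': at 1 (via fail)  emit P2@[53:53]
pos 54 'd': at 2
pos 55 'a': at 3  emit P0@[53:55],P5@[54:55]
pos 56 'c': at 5 (via fail)  emit P1@[55:56]
pos 57 'd': at 9 (via fail)
pos 58 'c': at 10
pos 59 'b': at 7 (via fail)  emit P2@[59:59]
pos 60 'b': at 8  emit P2@[60:60],P3@[58:60]
pos 61 'd': at 2 (via fail)
pos 62 'c': at 10 (via fail)
pos 63 'b': at 7 (via fail)  emit P2@[63:63]
pos 64 'b': at 8  emit P2@[64:64],P3@[62:64]

Result: [[1,2],[3,0],[3,5],[4,1],[9,4],[10,2],[13,5],[14,1],[17,5],[20,2],[21,2],[21,3],[23,2],[25,2],[26,2],[26,3],[28,0],[28,5],[30,2],[32,0],[32,5],[33,1],[34,2],[35,2],[35,3],[37,2],[39,2],[41,1],[42,2],[44,2],[47,5],[49,2],[51,0],[51,5],[52,2],[53,2],[55,0],[55,5],[56,1],[59,2],[60,2],[60,3],[63,2],[64,2],[64,3]]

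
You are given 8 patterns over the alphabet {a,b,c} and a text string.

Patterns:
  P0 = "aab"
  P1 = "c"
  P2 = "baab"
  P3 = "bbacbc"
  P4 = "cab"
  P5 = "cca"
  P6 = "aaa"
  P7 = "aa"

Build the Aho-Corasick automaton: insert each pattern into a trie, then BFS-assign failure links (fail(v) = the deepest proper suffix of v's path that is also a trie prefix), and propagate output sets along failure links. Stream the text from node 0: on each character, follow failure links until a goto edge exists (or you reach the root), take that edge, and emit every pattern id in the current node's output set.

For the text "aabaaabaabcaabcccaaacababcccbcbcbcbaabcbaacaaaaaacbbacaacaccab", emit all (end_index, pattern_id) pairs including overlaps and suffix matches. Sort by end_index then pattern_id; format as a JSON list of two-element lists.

Build automaton:
Trie nodes:
  n0 'ε': a→1 b→5 c→4
  n1 'a': a→2
  n2 'aa': a→18 b→3  ←P7
  n3 'aab': ·  ←P0
  n4 'c': a→14 c→16  ←P1
  n5 'b': a→6 b→9
  n6 'ba': a→7
  n7 'baa': b→8
  n8 'baab': ·  ←P2
  n9 'bb': a→10
  n10 'bba': c→11
  n11 'bbac': b→12
  n12 'bbacb': c→13
  n13 'bbacbc': ·  ←P3
  n14 'ca': b→15
  n15 'cab': ·  ←P4
  n16 'cc': a→17
  n17 'cca': ·  ←P5
  n18 'aaa': ·  ←P6

BFS fail/out derivation:
  n1('a'): parent n0 fail=0; on 'a' 0 → fail=0;  out ∅∪∅=∅
  n4('c'): parent n0 fail=0; on 'c' 0 → fail=0;  out {1}∪∅={1}
  n5('b'): parent n0 fail=0; on 'b' 0 → fail=0;  out ∅∪∅=∅
  n2('aa'): parent n1 fail=0; on 'a' 0 → fail=1;  out {7}∪∅={7}
  n6('ba'): parent n5 fail=0; on 'a' 0 → fail=1;  out ∅∪∅=∅
  n9('bb'): parent n5 fail=0; on 'b' 0 → fail=5;  out ∅∪∅=∅
  n14('ca'): parent n4 fail=0; on 'a' 0 → fail=1;  out ∅∪∅=∅
  n16('cc'): parent n4 fail=0; on 'c' 0 → fail=4;  out ∅∪{1}={1}
  n3('aab'): parent n2 fail=1; on 'b' 1→0 → fail=5;  out {0}∪∅={0}
  n7('baa'): parent n6 fail=1; on 'a' 1 → fail=2;  out ∅∪{7}={7}
  n10('bba'): parent n9 fail=5; on 'a' 5 → fail=6;  out ∅∪∅=∅
  n15('cab'): parent n14 fail=1; on 'b' 1→0 → fail=5;  out {4}∪∅={4}
  n17('cca'): parent n16 fail=4; on 'a' 4 → fail=14;  out {5}∪∅={5}
  n18('aaa'): parent n2 fail=1; on 'a' 1 → fail=2;  out {6}∪{7}={6,7}
  n8('baab'): parent n7 fail=2; on 'b' 2 → fail=3;  out {2}∪{0}={0,2}
  n11('bbac'): parent n10 fail=6; on 'c' 6→1→0 → fail=4;  out ∅∪{1}={1}
  n12('bbacb'): parent n11 fail=4; on 'b' 4→0 → fail=5;  out ∅∪∅=∅
  n13('bbacbc'): parent n12 fail=5; on 'c' 5→0 → fail=4;  out {3}∪{1}={1,3}

Text stream:
i=0 'a': node 0→1
i=1 'a': node 1→2  → match P7@[0:1]
i=2 'b': node 2→3  → match P0@[0:2]
i=3 'a': node 3→6 (fail-walked)
i=4 'a': node 6→7  → match P7@[3:4]
i=5 'a': node 7→18 (fail-walked)  → match P6@[3:5],P7@[4:5]
i=6 'b': node 18→3 (fail-walked)  → match P0@[4:6]
i=7 'a': node 3→6 (fail-walked)
i=8 'a': node 6→7  → match P7@[7:8]
i=9 'b': node 7→8  → match P0@[7:9],P2@[6:9]
i=10 'c': node 8→4 (fail-walked)  → match P1@[10:10]
i=11 'a': node 4→14
i=12 'a': node 14→2 (fail-walked)  → match P7@[11:12]
i=13 'b': node 2→3  → match P0@[11:13]
i=14 'c': node 3→4 (fail-walked)  → match P1@[14:14]
i=15 'c': node 4→16  → match P1@[15:15]
i=16 'c': node 16→16 (fail-walked)  → match P1@[16:16]
i=17 'a': node 16→17  → match P5@[15:17]
i=18 'a': node 17→2 (fail-walked)  → match P7@[17:18]
i=19 'a': node 2→18  → match P6@[17:19],P7@[18:19]
i=20 'c': node 18→4 (fail-walked)  → match P1@[20:20]
i=21 'a': node 4→14
i=22 'b': node 14→15  → match P4@[20:22]
i=23 'a': node 15→6 (fail-walked)
i=24 'b': node 6→5 (fail-walked)
i=25 'c': node 5→4 (fail-walked)  → match P1@[25:25]
i=26 'c': node 4→16  → match P1@[26:26]
i=27 'c': node 16→16 (fail-walked)  → match P1@[27:27]
i=28 'b': node 16→5 (fail-walked)
i=29 'c': node 5→4 (fail-walked)  → match P1@[29:29]
i=30 'b': node 4→5 (fail-walked)
i=31 'c': node 5→4 (fail-walked)  → match P1@[31:31]
i=32 'b': node 4→5 (fail-walked)
i=33 'c': node 5→4 (fail-walked)  → match P1@[33:33]
i=34 'b': node 4→5 (fail-walked)
i=35 'a': node 5→6
i=36 'a': node 6→7  → match P7@[35:36]
i=37 'b': node 7→8  → match P0@[35:37],P2@[34:37]
i=38 'c': node 8→4 (fail-walked)  → match P1@[38:38]
i=39 'b': node 4→5 (fail-walked)
i=40 'a': node 5→6
i=41 'a': node 6→7  → match P7@[40:41]
i=42 'c': node 7→4 (fail-walked)  → match P1@[42:42]
i=43 'a': node 4→14
i=44 'a': node 14→2 (fail-walked)  → match P7@[43:44]
i=45 'a': node 2→18  → match P6@[43:45],P7@[44:45]
i=46 'a': node 18→18 (fail-walked)  → match P6@[44:46],P7@[45:46]
i=47 'a': node 18→18 (fail-walked)  → match P6@[45:47],P7@[46:47]
i=48 'a': node 18→18 (fail-walked)  → match P6@[46:48],P7@[47:48]
i=49 'c': node 18→4 (fail-walked)  → match P1@[49:49]
i=50 'b': node 4→5 (fail-walked)
i=51 'b': node 5→9
i=52 'a': node 9→10
i=53 'c': node 10→11  → match P1@[53:53]
i=54 'a': node 11→14 (fail-walked)
i=55 'a': node 14→2 (fail-walked)  → match P7@[54:55]
i=56 'c': node 2→4 (fail-walked)  → match P1@[56:56]
i=57 'a': node 4→14
i=58 'c': node 14→4 (fail-walked)  → match P1@[58:58]
i=59 'c': node 4→16  → match P1@[59:59]
i=60 'a': node 16→17  → match P5@[58:60]
i=61 'b': node 17→15 (fail-walked)  → match P4@[59:61]

All matches (sorted): [[1,7],[2,0],[4,7],[5,6],[5,7],[6,0],[8,7],[9,0],[9,2],[10,1],[12,7],[13,0],[14,1],[15,1],[16,1],[17,5],[18,7],[19,6],[19,7],[20,1],[22,4],[25,1],[26,1],[27,1],[29,1],[31,1],[33,1],[36,7],[37,0],[37,2],[38,1],[41,7],[42,1],[44,7],[45,6],[45,7],[46,6],[46,7],[47,6],[47,7],[48,6],[48,7],[49,1],[53,1],[55,7],[56,1],[58,1],[59,1],[60,5],[61,4]]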